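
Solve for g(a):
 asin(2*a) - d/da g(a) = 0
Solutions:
 g(a) = C1 + a*asin(2*a) + sqrt(1 - 4*a^2)/2


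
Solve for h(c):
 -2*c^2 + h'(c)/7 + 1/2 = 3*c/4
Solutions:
 h(c) = C1 + 14*c^3/3 + 21*c^2/8 - 7*c/2


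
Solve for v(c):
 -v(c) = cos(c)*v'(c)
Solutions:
 v(c) = C1*sqrt(sin(c) - 1)/sqrt(sin(c) + 1)


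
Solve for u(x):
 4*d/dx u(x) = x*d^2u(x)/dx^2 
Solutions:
 u(x) = C1 + C2*x^5


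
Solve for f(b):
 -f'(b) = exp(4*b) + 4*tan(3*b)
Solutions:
 f(b) = C1 - exp(4*b)/4 + 4*log(cos(3*b))/3


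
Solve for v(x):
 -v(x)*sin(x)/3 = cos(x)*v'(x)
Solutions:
 v(x) = C1*cos(x)^(1/3)


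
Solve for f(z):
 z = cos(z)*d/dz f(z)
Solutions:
 f(z) = C1 + Integral(z/cos(z), z)


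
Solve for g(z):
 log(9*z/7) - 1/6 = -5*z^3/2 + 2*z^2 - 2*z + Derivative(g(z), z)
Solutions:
 g(z) = C1 + 5*z^4/8 - 2*z^3/3 + z^2 + z*log(z) - 7*z/6 + z*log(9/7)


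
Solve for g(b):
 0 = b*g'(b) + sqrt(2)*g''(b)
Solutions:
 g(b) = C1 + C2*erf(2^(1/4)*b/2)


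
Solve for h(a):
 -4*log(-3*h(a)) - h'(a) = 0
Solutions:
 Integral(1/(log(-_y) + log(3)), (_y, h(a)))/4 = C1 - a


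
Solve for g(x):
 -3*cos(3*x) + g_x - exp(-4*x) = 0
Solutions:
 g(x) = C1 + sin(3*x) - exp(-4*x)/4


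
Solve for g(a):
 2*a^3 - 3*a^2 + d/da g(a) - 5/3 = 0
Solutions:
 g(a) = C1 - a^4/2 + a^3 + 5*a/3


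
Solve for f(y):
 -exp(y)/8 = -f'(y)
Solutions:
 f(y) = C1 + exp(y)/8


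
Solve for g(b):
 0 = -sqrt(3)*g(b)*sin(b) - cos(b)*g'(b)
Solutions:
 g(b) = C1*cos(b)^(sqrt(3))


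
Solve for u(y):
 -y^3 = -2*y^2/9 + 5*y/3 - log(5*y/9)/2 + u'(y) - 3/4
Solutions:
 u(y) = C1 - y^4/4 + 2*y^3/27 - 5*y^2/6 + y*log(y)/2 + y*log(sqrt(5)/3) + y/4


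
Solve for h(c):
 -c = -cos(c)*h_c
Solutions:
 h(c) = C1 + Integral(c/cos(c), c)


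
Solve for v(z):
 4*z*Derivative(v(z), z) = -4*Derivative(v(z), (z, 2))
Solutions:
 v(z) = C1 + C2*erf(sqrt(2)*z/2)


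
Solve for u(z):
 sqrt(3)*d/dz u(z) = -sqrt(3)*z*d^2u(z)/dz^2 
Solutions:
 u(z) = C1 + C2*log(z)


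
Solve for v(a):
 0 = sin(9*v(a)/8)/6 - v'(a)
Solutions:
 -a/6 + 4*log(cos(9*v(a)/8) - 1)/9 - 4*log(cos(9*v(a)/8) + 1)/9 = C1


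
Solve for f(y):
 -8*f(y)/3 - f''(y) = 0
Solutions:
 f(y) = C1*sin(2*sqrt(6)*y/3) + C2*cos(2*sqrt(6)*y/3)


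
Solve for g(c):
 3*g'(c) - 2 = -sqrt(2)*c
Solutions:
 g(c) = C1 - sqrt(2)*c^2/6 + 2*c/3


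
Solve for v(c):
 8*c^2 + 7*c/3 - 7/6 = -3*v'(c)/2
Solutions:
 v(c) = C1 - 16*c^3/9 - 7*c^2/9 + 7*c/9


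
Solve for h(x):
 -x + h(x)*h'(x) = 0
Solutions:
 h(x) = -sqrt(C1 + x^2)
 h(x) = sqrt(C1 + x^2)


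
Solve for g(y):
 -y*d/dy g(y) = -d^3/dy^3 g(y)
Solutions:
 g(y) = C1 + Integral(C2*airyai(y) + C3*airybi(y), y)


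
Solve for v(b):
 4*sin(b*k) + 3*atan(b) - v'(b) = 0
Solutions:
 v(b) = C1 + 3*b*atan(b) + 4*Piecewise((-cos(b*k)/k, Ne(k, 0)), (0, True)) - 3*log(b^2 + 1)/2


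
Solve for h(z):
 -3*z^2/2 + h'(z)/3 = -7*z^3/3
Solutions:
 h(z) = C1 - 7*z^4/4 + 3*z^3/2


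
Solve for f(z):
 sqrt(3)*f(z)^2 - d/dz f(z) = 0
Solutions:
 f(z) = -1/(C1 + sqrt(3)*z)


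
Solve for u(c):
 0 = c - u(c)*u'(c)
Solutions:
 u(c) = -sqrt(C1 + c^2)
 u(c) = sqrt(C1 + c^2)


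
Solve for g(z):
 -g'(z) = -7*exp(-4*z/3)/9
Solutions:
 g(z) = C1 - 7*exp(-4*z/3)/12


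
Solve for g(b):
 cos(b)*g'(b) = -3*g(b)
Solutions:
 g(b) = C1*(sin(b) - 1)^(3/2)/(sin(b) + 1)^(3/2)


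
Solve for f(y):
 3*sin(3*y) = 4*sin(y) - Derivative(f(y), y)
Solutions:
 f(y) = C1 - 4*cos(y) + cos(3*y)


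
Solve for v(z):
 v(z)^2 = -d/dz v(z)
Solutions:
 v(z) = 1/(C1 + z)


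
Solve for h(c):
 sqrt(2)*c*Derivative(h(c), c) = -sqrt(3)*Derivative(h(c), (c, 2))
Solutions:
 h(c) = C1 + C2*erf(6^(3/4)*c/6)


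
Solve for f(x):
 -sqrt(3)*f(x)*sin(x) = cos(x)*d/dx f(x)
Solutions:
 f(x) = C1*cos(x)^(sqrt(3))


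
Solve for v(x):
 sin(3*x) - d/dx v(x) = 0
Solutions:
 v(x) = C1 - cos(3*x)/3


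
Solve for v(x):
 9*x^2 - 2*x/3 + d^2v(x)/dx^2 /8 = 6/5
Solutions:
 v(x) = C1 + C2*x - 6*x^4 + 8*x^3/9 + 24*x^2/5


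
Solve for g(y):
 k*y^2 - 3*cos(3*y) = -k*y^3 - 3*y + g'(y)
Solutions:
 g(y) = C1 + k*y^4/4 + k*y^3/3 + 3*y^2/2 - sin(3*y)


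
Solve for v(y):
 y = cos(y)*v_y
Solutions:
 v(y) = C1 + Integral(y/cos(y), y)


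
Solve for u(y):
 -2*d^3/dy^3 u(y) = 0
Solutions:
 u(y) = C1 + C2*y + C3*y^2


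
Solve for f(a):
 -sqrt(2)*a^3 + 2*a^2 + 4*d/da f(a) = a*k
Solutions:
 f(a) = C1 + sqrt(2)*a^4/16 - a^3/6 + a^2*k/8


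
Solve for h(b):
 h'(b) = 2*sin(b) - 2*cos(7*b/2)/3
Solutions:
 h(b) = C1 - 4*sin(7*b/2)/21 - 2*cos(b)


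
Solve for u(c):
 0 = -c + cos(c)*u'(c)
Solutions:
 u(c) = C1 + Integral(c/cos(c), c)


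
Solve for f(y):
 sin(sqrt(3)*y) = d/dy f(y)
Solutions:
 f(y) = C1 - sqrt(3)*cos(sqrt(3)*y)/3


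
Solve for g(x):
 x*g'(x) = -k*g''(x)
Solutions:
 g(x) = C1 + C2*sqrt(k)*erf(sqrt(2)*x*sqrt(1/k)/2)


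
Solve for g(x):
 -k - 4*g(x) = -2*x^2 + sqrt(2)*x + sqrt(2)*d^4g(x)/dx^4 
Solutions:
 g(x) = -k/4 + x^2/2 - sqrt(2)*x/4 + (C1*sin(2^(7/8)*x/2) + C2*cos(2^(7/8)*x/2))*exp(-2^(7/8)*x/2) + (C3*sin(2^(7/8)*x/2) + C4*cos(2^(7/8)*x/2))*exp(2^(7/8)*x/2)


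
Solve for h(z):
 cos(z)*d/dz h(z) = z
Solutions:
 h(z) = C1 + Integral(z/cos(z), z)


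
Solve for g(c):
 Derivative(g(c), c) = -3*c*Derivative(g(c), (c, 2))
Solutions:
 g(c) = C1 + C2*c^(2/3)


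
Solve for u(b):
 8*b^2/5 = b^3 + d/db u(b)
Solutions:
 u(b) = C1 - b^4/4 + 8*b^3/15


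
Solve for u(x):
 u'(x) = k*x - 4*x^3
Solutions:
 u(x) = C1 + k*x^2/2 - x^4


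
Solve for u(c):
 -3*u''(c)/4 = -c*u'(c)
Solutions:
 u(c) = C1 + C2*erfi(sqrt(6)*c/3)


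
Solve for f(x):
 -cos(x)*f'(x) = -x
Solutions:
 f(x) = C1 + Integral(x/cos(x), x)


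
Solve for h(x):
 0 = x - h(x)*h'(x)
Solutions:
 h(x) = -sqrt(C1 + x^2)
 h(x) = sqrt(C1 + x^2)


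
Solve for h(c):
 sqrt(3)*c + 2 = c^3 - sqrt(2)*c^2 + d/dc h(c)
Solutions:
 h(c) = C1 - c^4/4 + sqrt(2)*c^3/3 + sqrt(3)*c^2/2 + 2*c


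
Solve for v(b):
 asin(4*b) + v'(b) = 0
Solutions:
 v(b) = C1 - b*asin(4*b) - sqrt(1 - 16*b^2)/4


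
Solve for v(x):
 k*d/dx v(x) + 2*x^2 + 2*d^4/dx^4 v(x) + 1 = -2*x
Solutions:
 v(x) = C1 + C2*exp(2^(2/3)*x*(-k)^(1/3)/2) + C3*exp(2^(2/3)*x*(-k)^(1/3)*(-1 + sqrt(3)*I)/4) + C4*exp(-2^(2/3)*x*(-k)^(1/3)*(1 + sqrt(3)*I)/4) - 2*x^3/(3*k) - x^2/k - x/k


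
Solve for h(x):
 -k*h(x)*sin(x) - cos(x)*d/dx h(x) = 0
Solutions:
 h(x) = C1*exp(k*log(cos(x)))


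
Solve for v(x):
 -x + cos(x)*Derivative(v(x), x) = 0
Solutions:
 v(x) = C1 + Integral(x/cos(x), x)


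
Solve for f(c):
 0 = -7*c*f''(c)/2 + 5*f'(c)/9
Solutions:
 f(c) = C1 + C2*c^(73/63)


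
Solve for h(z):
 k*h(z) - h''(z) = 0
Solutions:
 h(z) = C1*exp(-sqrt(k)*z) + C2*exp(sqrt(k)*z)


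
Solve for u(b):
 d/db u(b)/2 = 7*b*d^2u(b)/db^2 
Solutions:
 u(b) = C1 + C2*b^(15/14)


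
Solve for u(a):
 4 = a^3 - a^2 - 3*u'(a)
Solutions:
 u(a) = C1 + a^4/12 - a^3/9 - 4*a/3


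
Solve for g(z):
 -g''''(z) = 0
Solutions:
 g(z) = C1 + C2*z + C3*z^2 + C4*z^3


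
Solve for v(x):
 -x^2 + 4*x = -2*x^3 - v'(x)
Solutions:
 v(x) = C1 - x^4/2 + x^3/3 - 2*x^2


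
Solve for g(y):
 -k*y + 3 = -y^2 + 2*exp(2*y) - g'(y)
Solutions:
 g(y) = C1 + k*y^2/2 - y^3/3 - 3*y + exp(2*y)


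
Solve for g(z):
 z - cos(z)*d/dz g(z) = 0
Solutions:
 g(z) = C1 + Integral(z/cos(z), z)


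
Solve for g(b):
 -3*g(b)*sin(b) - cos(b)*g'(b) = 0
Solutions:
 g(b) = C1*cos(b)^3


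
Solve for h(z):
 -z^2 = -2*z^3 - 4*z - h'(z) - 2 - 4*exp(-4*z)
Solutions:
 h(z) = C1 - z^4/2 + z^3/3 - 2*z^2 - 2*z + exp(-4*z)


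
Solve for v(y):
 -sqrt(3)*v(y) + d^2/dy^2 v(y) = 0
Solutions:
 v(y) = C1*exp(-3^(1/4)*y) + C2*exp(3^(1/4)*y)


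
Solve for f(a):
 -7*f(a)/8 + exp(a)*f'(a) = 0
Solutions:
 f(a) = C1*exp(-7*exp(-a)/8)


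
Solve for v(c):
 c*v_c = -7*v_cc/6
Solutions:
 v(c) = C1 + C2*erf(sqrt(21)*c/7)


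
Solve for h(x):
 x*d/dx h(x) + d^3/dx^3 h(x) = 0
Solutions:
 h(x) = C1 + Integral(C2*airyai(-x) + C3*airybi(-x), x)


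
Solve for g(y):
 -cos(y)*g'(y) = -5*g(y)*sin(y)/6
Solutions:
 g(y) = C1/cos(y)^(5/6)


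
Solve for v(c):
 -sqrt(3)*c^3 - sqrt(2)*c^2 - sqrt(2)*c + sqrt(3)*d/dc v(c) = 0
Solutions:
 v(c) = C1 + c^4/4 + sqrt(6)*c^3/9 + sqrt(6)*c^2/6


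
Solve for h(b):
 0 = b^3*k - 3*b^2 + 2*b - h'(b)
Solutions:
 h(b) = C1 + b^4*k/4 - b^3 + b^2


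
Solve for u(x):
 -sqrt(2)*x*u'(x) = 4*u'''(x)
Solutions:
 u(x) = C1 + Integral(C2*airyai(-sqrt(2)*x/2) + C3*airybi(-sqrt(2)*x/2), x)


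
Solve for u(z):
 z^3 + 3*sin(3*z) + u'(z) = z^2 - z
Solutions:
 u(z) = C1 - z^4/4 + z^3/3 - z^2/2 + cos(3*z)


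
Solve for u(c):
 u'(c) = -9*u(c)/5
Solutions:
 u(c) = C1*exp(-9*c/5)


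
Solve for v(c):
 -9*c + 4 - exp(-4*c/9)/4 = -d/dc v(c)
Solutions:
 v(c) = C1 + 9*c^2/2 - 4*c - 9*exp(-4*c/9)/16


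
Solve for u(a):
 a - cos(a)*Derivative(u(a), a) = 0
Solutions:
 u(a) = C1 + Integral(a/cos(a), a)


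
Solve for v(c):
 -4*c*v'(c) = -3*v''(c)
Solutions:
 v(c) = C1 + C2*erfi(sqrt(6)*c/3)


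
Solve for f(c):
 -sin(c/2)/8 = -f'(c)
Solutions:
 f(c) = C1 - cos(c/2)/4


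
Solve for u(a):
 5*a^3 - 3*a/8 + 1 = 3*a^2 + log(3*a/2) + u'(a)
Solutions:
 u(a) = C1 + 5*a^4/4 - a^3 - 3*a^2/16 - a*log(a) + a*log(2/3) + 2*a


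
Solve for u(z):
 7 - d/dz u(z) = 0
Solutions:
 u(z) = C1 + 7*z


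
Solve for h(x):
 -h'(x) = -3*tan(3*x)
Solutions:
 h(x) = C1 - log(cos(3*x))


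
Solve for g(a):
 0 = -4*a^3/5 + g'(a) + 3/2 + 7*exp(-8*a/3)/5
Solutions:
 g(a) = C1 + a^4/5 - 3*a/2 + 21*exp(-8*a/3)/40


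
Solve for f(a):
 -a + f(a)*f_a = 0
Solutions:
 f(a) = -sqrt(C1 + a^2)
 f(a) = sqrt(C1 + a^2)


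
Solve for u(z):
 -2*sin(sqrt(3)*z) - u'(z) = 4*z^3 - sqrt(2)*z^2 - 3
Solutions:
 u(z) = C1 - z^4 + sqrt(2)*z^3/3 + 3*z + 2*sqrt(3)*cos(sqrt(3)*z)/3


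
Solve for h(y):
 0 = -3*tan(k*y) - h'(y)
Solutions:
 h(y) = C1 - 3*Piecewise((-log(cos(k*y))/k, Ne(k, 0)), (0, True))


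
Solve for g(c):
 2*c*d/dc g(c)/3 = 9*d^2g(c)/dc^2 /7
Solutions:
 g(c) = C1 + C2*erfi(sqrt(21)*c/9)


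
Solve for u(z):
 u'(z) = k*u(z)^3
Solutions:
 u(z) = -sqrt(2)*sqrt(-1/(C1 + k*z))/2
 u(z) = sqrt(2)*sqrt(-1/(C1 + k*z))/2


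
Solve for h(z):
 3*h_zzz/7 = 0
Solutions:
 h(z) = C1 + C2*z + C3*z^2


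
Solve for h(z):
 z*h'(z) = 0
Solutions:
 h(z) = C1


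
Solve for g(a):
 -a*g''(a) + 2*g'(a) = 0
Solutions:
 g(a) = C1 + C2*a^3


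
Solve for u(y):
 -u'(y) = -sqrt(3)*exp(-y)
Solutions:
 u(y) = C1 - sqrt(3)*exp(-y)


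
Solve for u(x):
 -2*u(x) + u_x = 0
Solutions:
 u(x) = C1*exp(2*x)


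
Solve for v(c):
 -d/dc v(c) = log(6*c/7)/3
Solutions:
 v(c) = C1 - c*log(c)/3 - c*log(6)/3 + c/3 + c*log(7)/3


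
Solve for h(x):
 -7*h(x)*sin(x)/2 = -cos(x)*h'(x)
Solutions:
 h(x) = C1/cos(x)^(7/2)


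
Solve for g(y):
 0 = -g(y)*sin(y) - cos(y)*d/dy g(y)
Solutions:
 g(y) = C1*cos(y)


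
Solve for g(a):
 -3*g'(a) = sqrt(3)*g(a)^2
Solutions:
 g(a) = 3/(C1 + sqrt(3)*a)


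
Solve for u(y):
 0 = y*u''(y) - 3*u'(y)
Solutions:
 u(y) = C1 + C2*y^4


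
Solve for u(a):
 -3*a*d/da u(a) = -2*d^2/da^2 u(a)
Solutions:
 u(a) = C1 + C2*erfi(sqrt(3)*a/2)


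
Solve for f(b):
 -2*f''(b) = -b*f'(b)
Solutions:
 f(b) = C1 + C2*erfi(b/2)


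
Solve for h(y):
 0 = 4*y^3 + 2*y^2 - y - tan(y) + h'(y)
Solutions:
 h(y) = C1 - y^4 - 2*y^3/3 + y^2/2 - log(cos(y))


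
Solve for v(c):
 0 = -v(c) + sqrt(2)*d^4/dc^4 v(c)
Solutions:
 v(c) = C1*exp(-2^(7/8)*c/2) + C2*exp(2^(7/8)*c/2) + C3*sin(2^(7/8)*c/2) + C4*cos(2^(7/8)*c/2)


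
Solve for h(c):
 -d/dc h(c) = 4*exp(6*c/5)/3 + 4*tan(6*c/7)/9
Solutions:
 h(c) = C1 - 10*exp(6*c/5)/9 + 14*log(cos(6*c/7))/27


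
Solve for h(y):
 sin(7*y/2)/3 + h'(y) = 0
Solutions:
 h(y) = C1 + 2*cos(7*y/2)/21


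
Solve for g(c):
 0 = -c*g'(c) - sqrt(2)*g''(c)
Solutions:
 g(c) = C1 + C2*erf(2^(1/4)*c/2)


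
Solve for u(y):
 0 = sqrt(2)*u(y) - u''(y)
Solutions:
 u(y) = C1*exp(-2^(1/4)*y) + C2*exp(2^(1/4)*y)


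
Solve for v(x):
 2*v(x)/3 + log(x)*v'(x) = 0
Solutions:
 v(x) = C1*exp(-2*li(x)/3)


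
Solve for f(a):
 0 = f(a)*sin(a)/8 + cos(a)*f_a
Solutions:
 f(a) = C1*cos(a)^(1/8)


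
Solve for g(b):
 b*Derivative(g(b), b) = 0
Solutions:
 g(b) = C1


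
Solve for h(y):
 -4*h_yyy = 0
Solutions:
 h(y) = C1 + C2*y + C3*y^2


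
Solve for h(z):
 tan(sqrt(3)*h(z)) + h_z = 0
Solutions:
 h(z) = sqrt(3)*(pi - asin(C1*exp(-sqrt(3)*z)))/3
 h(z) = sqrt(3)*asin(C1*exp(-sqrt(3)*z))/3


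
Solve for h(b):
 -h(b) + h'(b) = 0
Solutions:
 h(b) = C1*exp(b)


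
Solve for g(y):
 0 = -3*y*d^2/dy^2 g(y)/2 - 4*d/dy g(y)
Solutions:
 g(y) = C1 + C2/y^(5/3)


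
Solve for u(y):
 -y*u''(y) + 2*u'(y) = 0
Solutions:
 u(y) = C1 + C2*y^3


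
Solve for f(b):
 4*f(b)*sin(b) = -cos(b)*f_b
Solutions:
 f(b) = C1*cos(b)^4


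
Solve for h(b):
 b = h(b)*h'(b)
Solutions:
 h(b) = -sqrt(C1 + b^2)
 h(b) = sqrt(C1 + b^2)


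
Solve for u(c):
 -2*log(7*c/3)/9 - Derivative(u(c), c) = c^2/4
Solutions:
 u(c) = C1 - c^3/12 - 2*c*log(c)/9 - 2*c*log(7)/9 + 2*c/9 + 2*c*log(3)/9


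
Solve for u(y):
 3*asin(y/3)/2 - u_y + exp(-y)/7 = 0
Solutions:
 u(y) = C1 + 3*y*asin(y/3)/2 + 3*sqrt(9 - y^2)/2 - exp(-y)/7


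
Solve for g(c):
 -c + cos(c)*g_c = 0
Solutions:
 g(c) = C1 + Integral(c/cos(c), c)


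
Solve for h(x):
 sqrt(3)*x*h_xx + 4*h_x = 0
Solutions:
 h(x) = C1 + C2*x^(1 - 4*sqrt(3)/3)


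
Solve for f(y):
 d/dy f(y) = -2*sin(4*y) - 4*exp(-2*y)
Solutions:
 f(y) = C1 + cos(4*y)/2 + 2*exp(-2*y)


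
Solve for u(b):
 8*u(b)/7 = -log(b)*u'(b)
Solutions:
 u(b) = C1*exp(-8*li(b)/7)


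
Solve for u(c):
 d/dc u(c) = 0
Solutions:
 u(c) = C1


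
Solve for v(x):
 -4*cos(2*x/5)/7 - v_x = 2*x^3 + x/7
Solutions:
 v(x) = C1 - x^4/2 - x^2/14 - 10*sin(2*x/5)/7


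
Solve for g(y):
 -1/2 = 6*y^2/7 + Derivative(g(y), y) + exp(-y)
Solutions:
 g(y) = C1 - 2*y^3/7 - y/2 + exp(-y)


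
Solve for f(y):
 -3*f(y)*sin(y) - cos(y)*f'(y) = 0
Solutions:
 f(y) = C1*cos(y)^3


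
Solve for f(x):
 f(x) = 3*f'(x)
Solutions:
 f(x) = C1*exp(x/3)


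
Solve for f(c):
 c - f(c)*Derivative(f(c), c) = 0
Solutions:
 f(c) = -sqrt(C1 + c^2)
 f(c) = sqrt(C1 + c^2)


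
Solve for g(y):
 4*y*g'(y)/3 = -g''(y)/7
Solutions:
 g(y) = C1 + C2*erf(sqrt(42)*y/3)


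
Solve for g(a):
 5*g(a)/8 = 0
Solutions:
 g(a) = 0


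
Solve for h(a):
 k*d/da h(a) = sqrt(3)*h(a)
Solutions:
 h(a) = C1*exp(sqrt(3)*a/k)


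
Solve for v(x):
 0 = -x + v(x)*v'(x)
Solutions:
 v(x) = -sqrt(C1 + x^2)
 v(x) = sqrt(C1 + x^2)


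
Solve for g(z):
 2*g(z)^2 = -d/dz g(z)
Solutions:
 g(z) = 1/(C1 + 2*z)


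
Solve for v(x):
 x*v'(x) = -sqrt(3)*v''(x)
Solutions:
 v(x) = C1 + C2*erf(sqrt(2)*3^(3/4)*x/6)


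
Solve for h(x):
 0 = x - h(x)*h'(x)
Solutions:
 h(x) = -sqrt(C1 + x^2)
 h(x) = sqrt(C1 + x^2)


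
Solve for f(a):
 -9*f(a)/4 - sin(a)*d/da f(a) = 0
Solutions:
 f(a) = C1*(cos(a) + 1)^(9/8)/(cos(a) - 1)^(9/8)


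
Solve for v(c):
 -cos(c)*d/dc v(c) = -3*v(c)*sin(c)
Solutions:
 v(c) = C1/cos(c)^3


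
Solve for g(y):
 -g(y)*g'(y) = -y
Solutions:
 g(y) = -sqrt(C1 + y^2)
 g(y) = sqrt(C1 + y^2)


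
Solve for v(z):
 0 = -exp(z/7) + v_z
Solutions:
 v(z) = C1 + 7*exp(z/7)


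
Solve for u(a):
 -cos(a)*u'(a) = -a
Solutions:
 u(a) = C1 + Integral(a/cos(a), a)


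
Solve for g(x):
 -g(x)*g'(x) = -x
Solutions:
 g(x) = -sqrt(C1 + x^2)
 g(x) = sqrt(C1 + x^2)


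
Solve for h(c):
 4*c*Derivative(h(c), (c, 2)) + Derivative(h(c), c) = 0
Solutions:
 h(c) = C1 + C2*c^(3/4)


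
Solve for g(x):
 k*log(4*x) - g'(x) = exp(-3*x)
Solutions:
 g(x) = C1 + k*x*log(x) + k*x*(-1 + 2*log(2)) + exp(-3*x)/3


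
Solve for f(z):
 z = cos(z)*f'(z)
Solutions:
 f(z) = C1 + Integral(z/cos(z), z)


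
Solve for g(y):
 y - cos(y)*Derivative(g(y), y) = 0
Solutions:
 g(y) = C1 + Integral(y/cos(y), y)


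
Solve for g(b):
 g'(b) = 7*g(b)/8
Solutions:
 g(b) = C1*exp(7*b/8)


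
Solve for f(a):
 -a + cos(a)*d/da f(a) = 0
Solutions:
 f(a) = C1 + Integral(a/cos(a), a)


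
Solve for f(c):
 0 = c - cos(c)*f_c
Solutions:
 f(c) = C1 + Integral(c/cos(c), c)


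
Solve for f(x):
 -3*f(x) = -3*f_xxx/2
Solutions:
 f(x) = C3*exp(2^(1/3)*x) + (C1*sin(2^(1/3)*sqrt(3)*x/2) + C2*cos(2^(1/3)*sqrt(3)*x/2))*exp(-2^(1/3)*x/2)


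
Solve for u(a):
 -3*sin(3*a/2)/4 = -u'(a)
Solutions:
 u(a) = C1 - cos(3*a/2)/2


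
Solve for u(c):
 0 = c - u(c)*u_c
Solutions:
 u(c) = -sqrt(C1 + c^2)
 u(c) = sqrt(C1 + c^2)


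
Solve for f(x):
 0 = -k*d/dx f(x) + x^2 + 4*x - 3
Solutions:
 f(x) = C1 + x^3/(3*k) + 2*x^2/k - 3*x/k


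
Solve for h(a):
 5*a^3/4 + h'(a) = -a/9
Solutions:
 h(a) = C1 - 5*a^4/16 - a^2/18


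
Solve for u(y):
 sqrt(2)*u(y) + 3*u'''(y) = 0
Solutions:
 u(y) = C3*exp(-2^(1/6)*3^(2/3)*y/3) + (C1*sin(6^(1/6)*y/2) + C2*cos(6^(1/6)*y/2))*exp(2^(1/6)*3^(2/3)*y/6)


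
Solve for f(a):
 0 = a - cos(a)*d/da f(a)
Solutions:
 f(a) = C1 + Integral(a/cos(a), a)


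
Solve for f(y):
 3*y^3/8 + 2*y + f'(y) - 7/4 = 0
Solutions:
 f(y) = C1 - 3*y^4/32 - y^2 + 7*y/4


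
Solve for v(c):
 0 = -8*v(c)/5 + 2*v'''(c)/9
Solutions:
 v(c) = C3*exp(30^(2/3)*c/5) + (C1*sin(3*10^(2/3)*3^(1/6)*c/10) + C2*cos(3*10^(2/3)*3^(1/6)*c/10))*exp(-30^(2/3)*c/10)


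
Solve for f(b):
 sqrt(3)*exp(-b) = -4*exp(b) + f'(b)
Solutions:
 f(b) = C1 + 4*exp(b) - sqrt(3)*exp(-b)


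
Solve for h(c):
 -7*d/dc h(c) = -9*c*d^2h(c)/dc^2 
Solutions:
 h(c) = C1 + C2*c^(16/9)


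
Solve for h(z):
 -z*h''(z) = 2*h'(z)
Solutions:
 h(z) = C1 + C2/z


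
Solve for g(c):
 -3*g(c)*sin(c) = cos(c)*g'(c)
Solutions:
 g(c) = C1*cos(c)^3


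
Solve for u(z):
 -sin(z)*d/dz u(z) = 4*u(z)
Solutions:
 u(z) = C1*(cos(z)^2 + 2*cos(z) + 1)/(cos(z)^2 - 2*cos(z) + 1)


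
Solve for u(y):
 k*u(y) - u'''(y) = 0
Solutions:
 u(y) = C1*exp(k^(1/3)*y) + C2*exp(k^(1/3)*y*(-1 + sqrt(3)*I)/2) + C3*exp(-k^(1/3)*y*(1 + sqrt(3)*I)/2)


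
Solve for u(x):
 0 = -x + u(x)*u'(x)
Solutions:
 u(x) = -sqrt(C1 + x^2)
 u(x) = sqrt(C1 + x^2)


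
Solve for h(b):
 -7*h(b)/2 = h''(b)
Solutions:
 h(b) = C1*sin(sqrt(14)*b/2) + C2*cos(sqrt(14)*b/2)


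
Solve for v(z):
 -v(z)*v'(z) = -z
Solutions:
 v(z) = -sqrt(C1 + z^2)
 v(z) = sqrt(C1 + z^2)


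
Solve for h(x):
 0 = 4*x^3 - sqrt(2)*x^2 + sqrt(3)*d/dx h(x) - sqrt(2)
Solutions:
 h(x) = C1 - sqrt(3)*x^4/3 + sqrt(6)*x^3/9 + sqrt(6)*x/3


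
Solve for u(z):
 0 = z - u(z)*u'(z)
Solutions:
 u(z) = -sqrt(C1 + z^2)
 u(z) = sqrt(C1 + z^2)


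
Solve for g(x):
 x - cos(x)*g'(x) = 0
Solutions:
 g(x) = C1 + Integral(x/cos(x), x)


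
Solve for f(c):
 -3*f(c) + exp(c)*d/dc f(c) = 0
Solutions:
 f(c) = C1*exp(-3*exp(-c))


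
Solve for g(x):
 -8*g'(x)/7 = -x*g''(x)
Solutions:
 g(x) = C1 + C2*x^(15/7)


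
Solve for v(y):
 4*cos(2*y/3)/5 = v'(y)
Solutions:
 v(y) = C1 + 6*sin(2*y/3)/5


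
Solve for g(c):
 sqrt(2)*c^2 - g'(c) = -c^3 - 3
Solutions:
 g(c) = C1 + c^4/4 + sqrt(2)*c^3/3 + 3*c


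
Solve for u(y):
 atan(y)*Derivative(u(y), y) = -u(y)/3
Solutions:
 u(y) = C1*exp(-Integral(1/atan(y), y)/3)


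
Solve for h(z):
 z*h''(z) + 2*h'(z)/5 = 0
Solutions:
 h(z) = C1 + C2*z^(3/5)


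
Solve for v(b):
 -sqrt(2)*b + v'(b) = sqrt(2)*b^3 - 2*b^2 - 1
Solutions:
 v(b) = C1 + sqrt(2)*b^4/4 - 2*b^3/3 + sqrt(2)*b^2/2 - b


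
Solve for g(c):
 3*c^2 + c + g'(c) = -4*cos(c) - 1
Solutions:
 g(c) = C1 - c^3 - c^2/2 - c - 4*sin(c)


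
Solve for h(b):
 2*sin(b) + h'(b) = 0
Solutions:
 h(b) = C1 + 2*cos(b)


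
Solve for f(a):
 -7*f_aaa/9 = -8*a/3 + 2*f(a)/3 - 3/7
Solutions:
 f(a) = C3*exp(-6^(1/3)*7^(2/3)*a/7) + 4*a + (C1*sin(2^(1/3)*3^(5/6)*7^(2/3)*a/14) + C2*cos(2^(1/3)*3^(5/6)*7^(2/3)*a/14))*exp(6^(1/3)*7^(2/3)*a/14) + 9/14


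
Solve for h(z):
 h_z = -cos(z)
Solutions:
 h(z) = C1 - sin(z)


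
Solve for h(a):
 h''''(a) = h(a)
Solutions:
 h(a) = C1*exp(-a) + C2*exp(a) + C3*sin(a) + C4*cos(a)


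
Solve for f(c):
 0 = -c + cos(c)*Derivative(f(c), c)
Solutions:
 f(c) = C1 + Integral(c/cos(c), c)


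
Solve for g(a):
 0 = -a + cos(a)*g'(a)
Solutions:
 g(a) = C1 + Integral(a/cos(a), a)


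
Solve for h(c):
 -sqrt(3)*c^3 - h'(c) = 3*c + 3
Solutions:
 h(c) = C1 - sqrt(3)*c^4/4 - 3*c^2/2 - 3*c


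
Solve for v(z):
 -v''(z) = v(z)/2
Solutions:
 v(z) = C1*sin(sqrt(2)*z/2) + C2*cos(sqrt(2)*z/2)


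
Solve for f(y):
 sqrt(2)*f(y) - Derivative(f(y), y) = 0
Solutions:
 f(y) = C1*exp(sqrt(2)*y)


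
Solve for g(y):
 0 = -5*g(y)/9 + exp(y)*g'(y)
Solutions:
 g(y) = C1*exp(-5*exp(-y)/9)


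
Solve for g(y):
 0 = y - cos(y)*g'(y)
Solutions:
 g(y) = C1 + Integral(y/cos(y), y)


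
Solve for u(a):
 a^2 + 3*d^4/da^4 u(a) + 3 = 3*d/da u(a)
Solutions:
 u(a) = C1 + C4*exp(a) + a^3/9 + a + (C2*sin(sqrt(3)*a/2) + C3*cos(sqrt(3)*a/2))*exp(-a/2)


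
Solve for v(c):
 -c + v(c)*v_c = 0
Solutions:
 v(c) = -sqrt(C1 + c^2)
 v(c) = sqrt(C1 + c^2)


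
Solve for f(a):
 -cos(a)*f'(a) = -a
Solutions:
 f(a) = C1 + Integral(a/cos(a), a)


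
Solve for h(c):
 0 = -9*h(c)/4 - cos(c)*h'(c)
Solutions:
 h(c) = C1*(sin(c) - 1)^(9/8)/(sin(c) + 1)^(9/8)


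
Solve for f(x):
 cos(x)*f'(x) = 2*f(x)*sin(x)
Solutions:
 f(x) = C1/cos(x)^2


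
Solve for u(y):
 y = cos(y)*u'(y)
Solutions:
 u(y) = C1 + Integral(y/cos(y), y)


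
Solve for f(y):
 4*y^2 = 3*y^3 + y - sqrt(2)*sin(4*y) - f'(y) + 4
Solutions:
 f(y) = C1 + 3*y^4/4 - 4*y^3/3 + y^2/2 + 4*y + sqrt(2)*cos(4*y)/4


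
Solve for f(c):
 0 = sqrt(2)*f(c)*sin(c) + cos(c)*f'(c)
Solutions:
 f(c) = C1*cos(c)^(sqrt(2))


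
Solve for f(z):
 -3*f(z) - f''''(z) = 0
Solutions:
 f(z) = (C1*sin(sqrt(2)*3^(1/4)*z/2) + C2*cos(sqrt(2)*3^(1/4)*z/2))*exp(-sqrt(2)*3^(1/4)*z/2) + (C3*sin(sqrt(2)*3^(1/4)*z/2) + C4*cos(sqrt(2)*3^(1/4)*z/2))*exp(sqrt(2)*3^(1/4)*z/2)


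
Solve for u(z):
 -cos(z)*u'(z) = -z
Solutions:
 u(z) = C1 + Integral(z/cos(z), z)


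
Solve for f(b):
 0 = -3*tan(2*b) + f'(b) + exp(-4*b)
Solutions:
 f(b) = C1 + 3*log(tan(2*b)^2 + 1)/4 + exp(-4*b)/4


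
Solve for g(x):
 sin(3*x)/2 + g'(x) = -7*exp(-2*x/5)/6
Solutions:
 g(x) = C1 + cos(3*x)/6 + 35*exp(-2*x/5)/12


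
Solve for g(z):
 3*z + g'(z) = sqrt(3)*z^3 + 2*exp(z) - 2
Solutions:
 g(z) = C1 + sqrt(3)*z^4/4 - 3*z^2/2 - 2*z + 2*exp(z)


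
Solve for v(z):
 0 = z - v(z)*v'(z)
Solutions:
 v(z) = -sqrt(C1 + z^2)
 v(z) = sqrt(C1 + z^2)


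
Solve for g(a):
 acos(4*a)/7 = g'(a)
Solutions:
 g(a) = C1 + a*acos(4*a)/7 - sqrt(1 - 16*a^2)/28


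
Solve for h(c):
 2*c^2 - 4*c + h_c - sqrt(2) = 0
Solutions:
 h(c) = C1 - 2*c^3/3 + 2*c^2 + sqrt(2)*c


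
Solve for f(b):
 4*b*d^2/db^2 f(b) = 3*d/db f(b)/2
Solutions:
 f(b) = C1 + C2*b^(11/8)


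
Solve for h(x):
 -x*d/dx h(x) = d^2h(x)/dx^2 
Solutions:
 h(x) = C1 + C2*erf(sqrt(2)*x/2)


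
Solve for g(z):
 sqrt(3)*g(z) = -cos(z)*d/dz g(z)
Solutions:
 g(z) = C1*(sin(z) - 1)^(sqrt(3)/2)/(sin(z) + 1)^(sqrt(3)/2)


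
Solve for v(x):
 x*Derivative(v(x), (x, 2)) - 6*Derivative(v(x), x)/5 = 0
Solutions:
 v(x) = C1 + C2*x^(11/5)


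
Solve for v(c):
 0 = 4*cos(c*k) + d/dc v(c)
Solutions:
 v(c) = C1 - 4*sin(c*k)/k


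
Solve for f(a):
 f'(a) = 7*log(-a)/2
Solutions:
 f(a) = C1 + 7*a*log(-a)/2 - 7*a/2


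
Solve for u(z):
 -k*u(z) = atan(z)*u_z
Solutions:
 u(z) = C1*exp(-k*Integral(1/atan(z), z))


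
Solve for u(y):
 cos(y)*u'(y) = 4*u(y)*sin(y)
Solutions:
 u(y) = C1/cos(y)^4


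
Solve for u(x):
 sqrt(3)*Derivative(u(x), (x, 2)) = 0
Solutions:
 u(x) = C1 + C2*x


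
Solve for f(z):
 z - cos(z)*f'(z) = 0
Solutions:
 f(z) = C1 + Integral(z/cos(z), z)


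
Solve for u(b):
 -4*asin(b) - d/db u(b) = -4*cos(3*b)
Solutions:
 u(b) = C1 - 4*b*asin(b) - 4*sqrt(1 - b^2) + 4*sin(3*b)/3


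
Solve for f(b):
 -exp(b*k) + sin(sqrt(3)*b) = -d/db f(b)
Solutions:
 f(b) = C1 + sqrt(3)*cos(sqrt(3)*b)/3 + exp(b*k)/k


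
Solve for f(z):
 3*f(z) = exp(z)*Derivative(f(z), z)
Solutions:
 f(z) = C1*exp(-3*exp(-z))


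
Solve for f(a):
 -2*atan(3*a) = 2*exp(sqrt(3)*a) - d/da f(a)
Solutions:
 f(a) = C1 + 2*a*atan(3*a) + 2*sqrt(3)*exp(sqrt(3)*a)/3 - log(9*a^2 + 1)/3


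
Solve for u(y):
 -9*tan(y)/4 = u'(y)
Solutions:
 u(y) = C1 + 9*log(cos(y))/4


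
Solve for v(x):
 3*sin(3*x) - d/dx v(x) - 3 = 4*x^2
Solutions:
 v(x) = C1 - 4*x^3/3 - 3*x - cos(3*x)


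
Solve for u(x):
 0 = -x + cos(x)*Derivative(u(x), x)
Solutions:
 u(x) = C1 + Integral(x/cos(x), x)


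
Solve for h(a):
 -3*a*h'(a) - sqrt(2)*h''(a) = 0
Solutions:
 h(a) = C1 + C2*erf(2^(1/4)*sqrt(3)*a/2)


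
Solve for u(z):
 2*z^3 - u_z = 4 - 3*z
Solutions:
 u(z) = C1 + z^4/2 + 3*z^2/2 - 4*z


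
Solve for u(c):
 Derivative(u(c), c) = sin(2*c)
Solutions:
 u(c) = C1 - cos(2*c)/2


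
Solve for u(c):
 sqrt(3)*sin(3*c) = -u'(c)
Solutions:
 u(c) = C1 + sqrt(3)*cos(3*c)/3


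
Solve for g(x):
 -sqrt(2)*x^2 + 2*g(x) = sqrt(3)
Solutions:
 g(x) = sqrt(2)*x^2/2 + sqrt(3)/2


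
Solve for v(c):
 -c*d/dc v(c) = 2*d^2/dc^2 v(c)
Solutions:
 v(c) = C1 + C2*erf(c/2)


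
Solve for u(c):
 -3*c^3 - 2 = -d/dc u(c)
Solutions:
 u(c) = C1 + 3*c^4/4 + 2*c


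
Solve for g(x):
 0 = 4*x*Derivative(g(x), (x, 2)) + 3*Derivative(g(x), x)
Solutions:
 g(x) = C1 + C2*x^(1/4)


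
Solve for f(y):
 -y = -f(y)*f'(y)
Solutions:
 f(y) = -sqrt(C1 + y^2)
 f(y) = sqrt(C1 + y^2)


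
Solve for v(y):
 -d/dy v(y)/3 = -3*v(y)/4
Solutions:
 v(y) = C1*exp(9*y/4)


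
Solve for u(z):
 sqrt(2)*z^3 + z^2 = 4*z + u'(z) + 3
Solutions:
 u(z) = C1 + sqrt(2)*z^4/4 + z^3/3 - 2*z^2 - 3*z


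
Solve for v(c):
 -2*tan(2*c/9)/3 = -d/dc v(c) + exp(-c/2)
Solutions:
 v(c) = C1 + 3*log(tan(2*c/9)^2 + 1)/2 - 2*exp(-c/2)


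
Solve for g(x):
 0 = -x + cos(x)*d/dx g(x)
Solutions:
 g(x) = C1 + Integral(x/cos(x), x)


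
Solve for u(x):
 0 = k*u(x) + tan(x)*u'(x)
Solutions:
 u(x) = C1*exp(-k*log(sin(x)))


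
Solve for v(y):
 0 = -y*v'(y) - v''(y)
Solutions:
 v(y) = C1 + C2*erf(sqrt(2)*y/2)


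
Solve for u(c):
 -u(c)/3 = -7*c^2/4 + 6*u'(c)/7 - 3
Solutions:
 u(c) = C1*exp(-7*c/18) + 21*c^2/4 - 27*c + 549/7


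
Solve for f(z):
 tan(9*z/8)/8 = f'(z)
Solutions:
 f(z) = C1 - log(cos(9*z/8))/9


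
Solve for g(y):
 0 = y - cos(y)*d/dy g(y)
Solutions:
 g(y) = C1 + Integral(y/cos(y), y)


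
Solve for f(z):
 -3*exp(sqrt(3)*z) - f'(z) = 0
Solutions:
 f(z) = C1 - sqrt(3)*exp(sqrt(3)*z)


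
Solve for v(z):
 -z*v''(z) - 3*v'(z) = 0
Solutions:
 v(z) = C1 + C2/z^2


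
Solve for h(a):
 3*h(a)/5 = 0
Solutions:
 h(a) = 0


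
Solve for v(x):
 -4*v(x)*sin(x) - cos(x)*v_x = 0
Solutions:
 v(x) = C1*cos(x)^4


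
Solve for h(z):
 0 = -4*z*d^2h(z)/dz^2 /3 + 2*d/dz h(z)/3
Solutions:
 h(z) = C1 + C2*z^(3/2)


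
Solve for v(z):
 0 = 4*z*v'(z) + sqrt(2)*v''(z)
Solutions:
 v(z) = C1 + C2*erf(2^(1/4)*z)


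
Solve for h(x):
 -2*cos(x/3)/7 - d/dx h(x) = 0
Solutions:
 h(x) = C1 - 6*sin(x/3)/7


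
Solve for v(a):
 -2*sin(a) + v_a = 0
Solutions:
 v(a) = C1 - 2*cos(a)


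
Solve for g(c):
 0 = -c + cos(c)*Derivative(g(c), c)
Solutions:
 g(c) = C1 + Integral(c/cos(c), c)


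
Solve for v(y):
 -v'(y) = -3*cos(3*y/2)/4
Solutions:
 v(y) = C1 + sin(3*y/2)/2


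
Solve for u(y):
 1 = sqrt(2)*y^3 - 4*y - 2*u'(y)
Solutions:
 u(y) = C1 + sqrt(2)*y^4/8 - y^2 - y/2


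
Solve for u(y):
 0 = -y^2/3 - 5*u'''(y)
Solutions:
 u(y) = C1 + C2*y + C3*y^2 - y^5/900


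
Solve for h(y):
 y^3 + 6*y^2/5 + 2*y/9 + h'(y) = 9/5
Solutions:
 h(y) = C1 - y^4/4 - 2*y^3/5 - y^2/9 + 9*y/5


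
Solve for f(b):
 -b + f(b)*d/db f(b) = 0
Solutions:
 f(b) = -sqrt(C1 + b^2)
 f(b) = sqrt(C1 + b^2)


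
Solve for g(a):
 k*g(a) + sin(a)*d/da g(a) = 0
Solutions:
 g(a) = C1*exp(k*(-log(cos(a) - 1) + log(cos(a) + 1))/2)


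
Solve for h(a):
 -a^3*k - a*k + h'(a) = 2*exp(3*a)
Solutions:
 h(a) = C1 + a^4*k/4 + a^2*k/2 + 2*exp(3*a)/3


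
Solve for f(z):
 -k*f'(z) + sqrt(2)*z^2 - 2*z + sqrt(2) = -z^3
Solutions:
 f(z) = C1 + z^4/(4*k) + sqrt(2)*z^3/(3*k) - z^2/k + sqrt(2)*z/k


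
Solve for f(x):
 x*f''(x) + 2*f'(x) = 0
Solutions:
 f(x) = C1 + C2/x


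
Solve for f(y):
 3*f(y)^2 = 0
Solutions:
 f(y) = 0


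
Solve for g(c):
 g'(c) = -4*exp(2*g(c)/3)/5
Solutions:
 g(c) = 3*log(-sqrt(-1/(C1 - 4*c))) - 3*log(2) + 3*log(30)/2
 g(c) = 3*log(-1/(C1 - 4*c))/2 - 3*log(2) + 3*log(30)/2


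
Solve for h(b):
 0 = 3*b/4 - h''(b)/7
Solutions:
 h(b) = C1 + C2*b + 7*b^3/8


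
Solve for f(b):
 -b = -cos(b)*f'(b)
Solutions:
 f(b) = C1 + Integral(b/cos(b), b)


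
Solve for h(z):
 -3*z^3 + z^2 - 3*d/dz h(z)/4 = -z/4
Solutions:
 h(z) = C1 - z^4 + 4*z^3/9 + z^2/6


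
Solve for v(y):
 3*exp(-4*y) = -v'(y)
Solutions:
 v(y) = C1 + 3*exp(-4*y)/4


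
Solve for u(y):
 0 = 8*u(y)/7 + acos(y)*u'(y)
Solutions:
 u(y) = C1*exp(-8*Integral(1/acos(y), y)/7)


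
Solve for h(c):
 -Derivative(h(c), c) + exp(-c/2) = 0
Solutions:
 h(c) = C1 - 2*exp(-c/2)


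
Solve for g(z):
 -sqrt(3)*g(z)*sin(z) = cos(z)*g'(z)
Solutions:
 g(z) = C1*cos(z)^(sqrt(3))


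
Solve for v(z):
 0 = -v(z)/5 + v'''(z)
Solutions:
 v(z) = C3*exp(5^(2/3)*z/5) + (C1*sin(sqrt(3)*5^(2/3)*z/10) + C2*cos(sqrt(3)*5^(2/3)*z/10))*exp(-5^(2/3)*z/10)


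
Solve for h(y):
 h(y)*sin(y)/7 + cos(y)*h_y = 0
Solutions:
 h(y) = C1*cos(y)^(1/7)


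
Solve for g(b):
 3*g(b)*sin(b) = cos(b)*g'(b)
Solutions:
 g(b) = C1/cos(b)^3


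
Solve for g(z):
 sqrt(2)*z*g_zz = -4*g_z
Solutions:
 g(z) = C1 + C2*z^(1 - 2*sqrt(2))


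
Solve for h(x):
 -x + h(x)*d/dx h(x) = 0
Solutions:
 h(x) = -sqrt(C1 + x^2)
 h(x) = sqrt(C1 + x^2)


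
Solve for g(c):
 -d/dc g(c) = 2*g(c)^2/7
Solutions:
 g(c) = 7/(C1 + 2*c)


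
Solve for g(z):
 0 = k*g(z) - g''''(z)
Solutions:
 g(z) = C1*exp(-k^(1/4)*z) + C2*exp(k^(1/4)*z) + C3*exp(-I*k^(1/4)*z) + C4*exp(I*k^(1/4)*z)


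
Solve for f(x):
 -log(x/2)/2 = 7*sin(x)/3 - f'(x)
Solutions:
 f(x) = C1 + x*log(x)/2 - x/2 - x*log(2)/2 - 7*cos(x)/3


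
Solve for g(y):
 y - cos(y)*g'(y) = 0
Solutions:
 g(y) = C1 + Integral(y/cos(y), y)


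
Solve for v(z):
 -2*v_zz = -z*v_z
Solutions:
 v(z) = C1 + C2*erfi(z/2)


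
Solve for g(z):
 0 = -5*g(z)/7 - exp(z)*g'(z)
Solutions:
 g(z) = C1*exp(5*exp(-z)/7)


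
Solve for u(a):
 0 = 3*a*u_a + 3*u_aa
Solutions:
 u(a) = C1 + C2*erf(sqrt(2)*a/2)


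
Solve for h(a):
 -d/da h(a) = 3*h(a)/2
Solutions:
 h(a) = C1*exp(-3*a/2)


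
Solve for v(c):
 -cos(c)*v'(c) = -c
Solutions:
 v(c) = C1 + Integral(c/cos(c), c)


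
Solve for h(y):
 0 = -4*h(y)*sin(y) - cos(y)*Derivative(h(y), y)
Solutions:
 h(y) = C1*cos(y)^4


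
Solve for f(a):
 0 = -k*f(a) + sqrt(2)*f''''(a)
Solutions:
 f(a) = C1*exp(-2^(7/8)*a*k^(1/4)/2) + C2*exp(2^(7/8)*a*k^(1/4)/2) + C3*exp(-2^(7/8)*I*a*k^(1/4)/2) + C4*exp(2^(7/8)*I*a*k^(1/4)/2)


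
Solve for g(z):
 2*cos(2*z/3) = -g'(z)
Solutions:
 g(z) = C1 - 3*sin(2*z/3)


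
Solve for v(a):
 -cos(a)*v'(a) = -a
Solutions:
 v(a) = C1 + Integral(a/cos(a), a)


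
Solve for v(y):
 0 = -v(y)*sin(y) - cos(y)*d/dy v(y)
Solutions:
 v(y) = C1*cos(y)


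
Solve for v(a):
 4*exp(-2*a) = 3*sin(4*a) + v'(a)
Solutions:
 v(a) = C1 + 3*cos(4*a)/4 - 2*exp(-2*a)


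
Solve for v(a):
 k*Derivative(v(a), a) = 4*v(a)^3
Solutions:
 v(a) = -sqrt(2)*sqrt(-k/(C1*k + 4*a))/2
 v(a) = sqrt(2)*sqrt(-k/(C1*k + 4*a))/2


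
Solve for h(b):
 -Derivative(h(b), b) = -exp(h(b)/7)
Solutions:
 h(b) = 7*log(-1/(C1 + b)) + 7*log(7)


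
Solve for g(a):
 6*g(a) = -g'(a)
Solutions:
 g(a) = C1*exp(-6*a)


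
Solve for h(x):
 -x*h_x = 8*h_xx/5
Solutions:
 h(x) = C1 + C2*erf(sqrt(5)*x/4)


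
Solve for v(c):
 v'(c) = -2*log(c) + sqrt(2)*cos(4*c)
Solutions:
 v(c) = C1 - 2*c*log(c) + 2*c + sqrt(2)*sin(4*c)/4


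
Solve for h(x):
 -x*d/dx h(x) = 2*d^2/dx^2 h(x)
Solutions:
 h(x) = C1 + C2*erf(x/2)


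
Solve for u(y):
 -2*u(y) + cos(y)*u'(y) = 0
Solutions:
 u(y) = C1*(sin(y) + 1)/(sin(y) - 1)


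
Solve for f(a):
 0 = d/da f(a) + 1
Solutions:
 f(a) = C1 - a


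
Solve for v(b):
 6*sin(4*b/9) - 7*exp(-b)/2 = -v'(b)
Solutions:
 v(b) = C1 + 27*cos(4*b/9)/2 - 7*exp(-b)/2


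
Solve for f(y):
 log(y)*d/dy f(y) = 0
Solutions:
 f(y) = C1


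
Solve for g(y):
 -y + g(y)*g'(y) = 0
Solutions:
 g(y) = -sqrt(C1 + y^2)
 g(y) = sqrt(C1 + y^2)


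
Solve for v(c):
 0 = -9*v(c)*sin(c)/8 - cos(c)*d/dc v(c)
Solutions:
 v(c) = C1*cos(c)^(9/8)


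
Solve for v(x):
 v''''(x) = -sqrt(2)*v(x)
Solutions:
 v(x) = (C1*sin(2^(5/8)*x/2) + C2*cos(2^(5/8)*x/2))*exp(-2^(5/8)*x/2) + (C3*sin(2^(5/8)*x/2) + C4*cos(2^(5/8)*x/2))*exp(2^(5/8)*x/2)


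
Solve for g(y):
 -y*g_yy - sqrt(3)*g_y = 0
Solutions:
 g(y) = C1 + C2*y^(1 - sqrt(3))


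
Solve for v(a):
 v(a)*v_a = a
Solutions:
 v(a) = -sqrt(C1 + a^2)
 v(a) = sqrt(C1 + a^2)


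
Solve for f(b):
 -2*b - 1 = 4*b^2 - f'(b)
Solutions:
 f(b) = C1 + 4*b^3/3 + b^2 + b


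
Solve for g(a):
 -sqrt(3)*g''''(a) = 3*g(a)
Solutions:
 g(a) = (C1*sin(sqrt(2)*3^(1/8)*a/2) + C2*cos(sqrt(2)*3^(1/8)*a/2))*exp(-sqrt(2)*3^(1/8)*a/2) + (C3*sin(sqrt(2)*3^(1/8)*a/2) + C4*cos(sqrt(2)*3^(1/8)*a/2))*exp(sqrt(2)*3^(1/8)*a/2)


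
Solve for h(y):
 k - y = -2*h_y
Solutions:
 h(y) = C1 - k*y/2 + y^2/4


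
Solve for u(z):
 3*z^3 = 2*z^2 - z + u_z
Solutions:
 u(z) = C1 + 3*z^4/4 - 2*z^3/3 + z^2/2


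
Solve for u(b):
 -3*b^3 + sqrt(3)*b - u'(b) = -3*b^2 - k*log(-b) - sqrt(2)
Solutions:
 u(b) = C1 - 3*b^4/4 + b^3 + sqrt(3)*b^2/2 + b*k*log(-b) + b*(-k + sqrt(2))


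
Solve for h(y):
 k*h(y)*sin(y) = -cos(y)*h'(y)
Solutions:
 h(y) = C1*exp(k*log(cos(y)))


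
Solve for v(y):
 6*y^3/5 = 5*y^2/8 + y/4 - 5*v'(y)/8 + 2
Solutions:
 v(y) = C1 - 12*y^4/25 + y^3/3 + y^2/5 + 16*y/5


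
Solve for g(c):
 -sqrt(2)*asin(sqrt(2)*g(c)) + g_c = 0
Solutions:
 Integral(1/asin(sqrt(2)*_y), (_y, g(c))) = C1 + sqrt(2)*c


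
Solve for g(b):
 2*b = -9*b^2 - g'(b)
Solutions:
 g(b) = C1 - 3*b^3 - b^2


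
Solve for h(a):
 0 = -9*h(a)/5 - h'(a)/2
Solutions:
 h(a) = C1*exp(-18*a/5)


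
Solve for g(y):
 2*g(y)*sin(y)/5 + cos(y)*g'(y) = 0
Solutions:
 g(y) = C1*cos(y)^(2/5)


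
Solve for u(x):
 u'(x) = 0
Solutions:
 u(x) = C1


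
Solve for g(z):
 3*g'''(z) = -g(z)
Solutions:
 g(z) = C3*exp(-3^(2/3)*z/3) + (C1*sin(3^(1/6)*z/2) + C2*cos(3^(1/6)*z/2))*exp(3^(2/3)*z/6)


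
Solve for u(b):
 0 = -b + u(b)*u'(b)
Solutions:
 u(b) = -sqrt(C1 + b^2)
 u(b) = sqrt(C1 + b^2)


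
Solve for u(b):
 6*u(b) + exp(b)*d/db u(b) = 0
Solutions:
 u(b) = C1*exp(6*exp(-b))


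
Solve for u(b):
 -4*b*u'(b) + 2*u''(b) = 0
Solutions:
 u(b) = C1 + C2*erfi(b)


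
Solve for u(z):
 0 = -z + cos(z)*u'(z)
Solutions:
 u(z) = C1 + Integral(z/cos(z), z)


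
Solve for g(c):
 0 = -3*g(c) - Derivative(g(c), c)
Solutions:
 g(c) = C1*exp(-3*c)


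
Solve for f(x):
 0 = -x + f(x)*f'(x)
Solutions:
 f(x) = -sqrt(C1 + x^2)
 f(x) = sqrt(C1 + x^2)


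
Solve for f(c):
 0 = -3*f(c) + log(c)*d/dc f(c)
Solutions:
 f(c) = C1*exp(3*li(c))


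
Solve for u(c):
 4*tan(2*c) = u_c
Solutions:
 u(c) = C1 - 2*log(cos(2*c))


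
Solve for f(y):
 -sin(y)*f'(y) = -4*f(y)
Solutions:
 f(y) = C1*(cos(y)^2 - 2*cos(y) + 1)/(cos(y)^2 + 2*cos(y) + 1)


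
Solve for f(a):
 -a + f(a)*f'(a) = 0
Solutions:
 f(a) = -sqrt(C1 + a^2)
 f(a) = sqrt(C1 + a^2)


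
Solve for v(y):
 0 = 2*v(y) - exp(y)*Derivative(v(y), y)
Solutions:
 v(y) = C1*exp(-2*exp(-y))


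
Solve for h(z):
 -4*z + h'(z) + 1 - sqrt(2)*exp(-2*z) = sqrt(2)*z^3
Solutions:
 h(z) = C1 + sqrt(2)*z^4/4 + 2*z^2 - z - sqrt(2)*exp(-2*z)/2


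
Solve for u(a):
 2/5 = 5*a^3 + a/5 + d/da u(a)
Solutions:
 u(a) = C1 - 5*a^4/4 - a^2/10 + 2*a/5


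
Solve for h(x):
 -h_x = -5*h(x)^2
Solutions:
 h(x) = -1/(C1 + 5*x)


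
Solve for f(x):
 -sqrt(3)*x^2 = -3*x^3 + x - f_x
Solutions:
 f(x) = C1 - 3*x^4/4 + sqrt(3)*x^3/3 + x^2/2


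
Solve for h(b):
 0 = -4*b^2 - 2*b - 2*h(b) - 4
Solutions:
 h(b) = -2*b^2 - b - 2


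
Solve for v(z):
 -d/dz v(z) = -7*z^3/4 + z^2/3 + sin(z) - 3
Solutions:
 v(z) = C1 + 7*z^4/16 - z^3/9 + 3*z + cos(z)


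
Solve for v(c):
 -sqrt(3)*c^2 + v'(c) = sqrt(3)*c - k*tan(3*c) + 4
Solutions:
 v(c) = C1 + sqrt(3)*c^3/3 + sqrt(3)*c^2/2 + 4*c + k*log(cos(3*c))/3


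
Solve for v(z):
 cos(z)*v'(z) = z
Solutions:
 v(z) = C1 + Integral(z/cos(z), z)


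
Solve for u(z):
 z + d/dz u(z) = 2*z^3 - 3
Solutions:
 u(z) = C1 + z^4/2 - z^2/2 - 3*z


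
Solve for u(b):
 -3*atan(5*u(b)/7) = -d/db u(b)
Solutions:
 Integral(1/atan(5*_y/7), (_y, u(b))) = C1 + 3*b


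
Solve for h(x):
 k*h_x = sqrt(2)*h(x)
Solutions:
 h(x) = C1*exp(sqrt(2)*x/k)


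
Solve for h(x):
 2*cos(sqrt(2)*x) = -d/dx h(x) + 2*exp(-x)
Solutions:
 h(x) = C1 - sqrt(2)*sin(sqrt(2)*x) - 2*exp(-x)


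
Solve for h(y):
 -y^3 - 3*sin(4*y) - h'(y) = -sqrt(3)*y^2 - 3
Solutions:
 h(y) = C1 - y^4/4 + sqrt(3)*y^3/3 + 3*y + 3*cos(4*y)/4


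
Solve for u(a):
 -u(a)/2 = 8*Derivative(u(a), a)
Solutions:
 u(a) = C1*exp(-a/16)


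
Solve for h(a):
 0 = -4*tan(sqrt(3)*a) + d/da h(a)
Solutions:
 h(a) = C1 - 4*sqrt(3)*log(cos(sqrt(3)*a))/3


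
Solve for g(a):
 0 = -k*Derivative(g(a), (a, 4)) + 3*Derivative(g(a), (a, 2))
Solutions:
 g(a) = C1 + C2*a + C3*exp(-sqrt(3)*a*sqrt(1/k)) + C4*exp(sqrt(3)*a*sqrt(1/k))


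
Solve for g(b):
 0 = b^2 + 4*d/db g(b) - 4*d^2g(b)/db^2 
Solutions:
 g(b) = C1 + C2*exp(b) - b^3/12 - b^2/4 - b/2


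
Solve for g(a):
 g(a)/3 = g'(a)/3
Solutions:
 g(a) = C1*exp(a)


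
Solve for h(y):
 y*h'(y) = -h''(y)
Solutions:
 h(y) = C1 + C2*erf(sqrt(2)*y/2)


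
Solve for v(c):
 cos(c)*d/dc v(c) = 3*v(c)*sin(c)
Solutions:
 v(c) = C1/cos(c)^3


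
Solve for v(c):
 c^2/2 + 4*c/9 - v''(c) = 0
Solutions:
 v(c) = C1 + C2*c + c^4/24 + 2*c^3/27


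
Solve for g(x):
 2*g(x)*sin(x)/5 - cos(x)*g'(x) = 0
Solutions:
 g(x) = C1/cos(x)^(2/5)


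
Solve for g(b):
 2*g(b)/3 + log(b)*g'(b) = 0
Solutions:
 g(b) = C1*exp(-2*li(b)/3)


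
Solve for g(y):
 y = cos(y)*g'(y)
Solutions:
 g(y) = C1 + Integral(y/cos(y), y)


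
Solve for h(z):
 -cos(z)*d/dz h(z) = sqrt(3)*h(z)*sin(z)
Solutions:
 h(z) = C1*cos(z)^(sqrt(3))


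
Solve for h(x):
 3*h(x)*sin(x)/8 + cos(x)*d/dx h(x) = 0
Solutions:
 h(x) = C1*cos(x)^(3/8)
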